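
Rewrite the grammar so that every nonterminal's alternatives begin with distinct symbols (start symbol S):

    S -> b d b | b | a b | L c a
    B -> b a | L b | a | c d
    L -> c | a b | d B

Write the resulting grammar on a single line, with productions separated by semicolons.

S -> a b | L c a | b S'; B -> b a | L b | a | c d; L -> c | a b | d B; S' -> d b | ε

S has alternatives sharing prefix 'b': factor to S → b S' with S' → d b | ε.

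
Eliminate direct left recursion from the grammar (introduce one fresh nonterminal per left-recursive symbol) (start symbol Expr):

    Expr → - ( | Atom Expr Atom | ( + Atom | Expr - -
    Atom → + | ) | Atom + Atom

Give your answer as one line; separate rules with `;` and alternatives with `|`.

Expr → - ( Expr1 | Atom Expr Atom Expr1 | ( + Atom Expr1; Atom → + Atom1 | ) Atom1; Expr1 → - - Expr1 | ε; Atom1 → + Atom Atom1 | ε

Expr, Atom are directly left-recursive.
For Expr: α = {- -}, β = {- (, Atom Expr Atom, ( + Atom}. Rewrite as Expr → β Expr1 and Expr1 → α Expr1 | ε.
For Atom: α = {+ Atom}, β = {+, )}. Rewrite as Atom → β Atom1 and Atom1 → α Atom1 | ε.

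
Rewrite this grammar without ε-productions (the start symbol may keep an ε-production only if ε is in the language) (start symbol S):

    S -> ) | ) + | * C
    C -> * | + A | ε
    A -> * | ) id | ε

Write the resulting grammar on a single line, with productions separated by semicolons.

S -> ) | ) + | * C | *; C -> * | + A | +; A -> * | ) id

Nullable set = {A, C}.
ε ∉ L(G), so no ε-production is kept.
Add the nullable-subset variants: S → * C gives * C | *. C → + A gives + A | +.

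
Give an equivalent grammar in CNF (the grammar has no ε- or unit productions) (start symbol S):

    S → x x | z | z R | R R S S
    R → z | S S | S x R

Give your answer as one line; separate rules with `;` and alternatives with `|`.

S → X1 X1 | z | X2 R | R Y1; R → z | S S | S Y3; X1 → x; X2 → z; Y1 → R Y2; Y2 → S S; Y3 → X1 R

Introduce a nonterminal for each terminal appearing in a rule of length ≥ 2: X1 → x, X2 → z.
Binarize each right-hand side of length ≥ 3 by chaining fresh nonterminals (Y1, Y2, …): affected rules were S → R R S S; R → S X1 R.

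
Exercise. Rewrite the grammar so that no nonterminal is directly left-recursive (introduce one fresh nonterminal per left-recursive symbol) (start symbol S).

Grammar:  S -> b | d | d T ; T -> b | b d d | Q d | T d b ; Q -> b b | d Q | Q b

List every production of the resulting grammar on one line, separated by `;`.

Directly left-recursive nonterminals: T, Q.
For T: α = {d b}, β = {b, b d d, Q d}. Rewrite as T → β T' and T' → α T' | ε.
For Q: α = {b}, β = {b b, d Q}. Rewrite as Q → β Q' and Q' → α Q' | ε.

S -> b | d | d T; T -> b T' | b d d T' | Q d T'; Q -> b b Q' | d Q Q'; T' -> d b T' | ε; Q' -> b Q' | ε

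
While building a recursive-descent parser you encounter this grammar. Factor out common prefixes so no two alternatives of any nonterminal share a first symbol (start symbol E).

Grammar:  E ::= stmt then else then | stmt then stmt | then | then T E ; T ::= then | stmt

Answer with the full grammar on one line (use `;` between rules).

E ::= stmt then E' | then E''; T ::= then | stmt; E' ::= else then | stmt; E'' ::= ε | T E

E has alternatives sharing prefix 'stmt then': factor to E → stmt then E' with E' → else then | stmt.
E has alternatives sharing prefix 'then': factor to E → then E'' with E'' → ε | T E.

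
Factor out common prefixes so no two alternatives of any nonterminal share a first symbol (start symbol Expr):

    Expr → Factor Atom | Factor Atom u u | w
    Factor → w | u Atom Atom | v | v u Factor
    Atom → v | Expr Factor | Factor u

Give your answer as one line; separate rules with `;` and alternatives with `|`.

Expr → w | Factor Atom Expr1; Factor → w | u Atom Atom | v Factor1; Atom → v | Expr Factor | Factor u; Expr1 → ε | u u; Factor1 → ε | u Factor

Expr has alternatives sharing prefix 'Factor Atom': factor to Expr → Factor Atom Expr1 with Expr1 → ε | u u.
Factor has alternatives sharing prefix 'v': factor to Factor → v Factor1 with Factor1 → ε | u Factor.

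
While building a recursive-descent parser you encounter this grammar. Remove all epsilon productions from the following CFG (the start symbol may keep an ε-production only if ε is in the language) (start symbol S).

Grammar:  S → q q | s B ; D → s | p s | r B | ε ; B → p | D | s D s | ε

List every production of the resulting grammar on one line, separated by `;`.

S → q q | s B | s; D → s | p s | r B | r; B → p | D | s D s | s s

The nullable symbols are {B, D}.
ε ∉ L(G), so no ε-production is kept.
Add the nullable-subset variants: S → s B gives s B | s. D → r B gives r B | r. B → s D s gives s D s | s s.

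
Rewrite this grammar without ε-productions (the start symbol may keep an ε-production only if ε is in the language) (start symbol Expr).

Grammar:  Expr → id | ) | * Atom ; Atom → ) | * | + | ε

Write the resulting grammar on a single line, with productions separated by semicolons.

Nullable nonterminals: {Atom}.
ε ∉ L(G), so no ε-production is kept.
Add the nullable-subset variants: Expr → * Atom gives * Atom | *.

Expr → id | ) | * Atom | *; Atom → ) | * | +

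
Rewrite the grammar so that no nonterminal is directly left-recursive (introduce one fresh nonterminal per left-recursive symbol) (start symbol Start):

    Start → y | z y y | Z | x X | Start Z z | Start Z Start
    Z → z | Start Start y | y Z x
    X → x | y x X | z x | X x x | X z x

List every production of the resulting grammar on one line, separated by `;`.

Start → y Start1 | z y y Start1 | Z Start1 | x X Start1; Z → z | Start Start y | y Z x; X → x X1 | y x X X1 | z x X1; Start1 → Z z Start1 | Z Start Start1 | ε; X1 → x x X1 | z x X1 | ε

Left recursion appears on Start, X.
For Start: α = {Z z, Z Start}, β = {y, z y y, Z, x X}. Rewrite as Start → β Start1 and Start1 → α Start1 | ε.
For X: α = {x x, z x}, β = {x, y x X, z x}. Rewrite as X → β X1 and X1 → α X1 | ε.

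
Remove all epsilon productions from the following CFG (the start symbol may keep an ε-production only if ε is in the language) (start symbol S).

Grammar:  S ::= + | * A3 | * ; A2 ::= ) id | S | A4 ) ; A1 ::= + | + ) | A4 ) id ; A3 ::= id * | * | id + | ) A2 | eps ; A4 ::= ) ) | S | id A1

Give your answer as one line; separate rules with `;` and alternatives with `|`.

Nullable nonterminals: {A3}.
ε ∉ L(G), so no ε-production is kept.
Expand every rule over subsets of its nullable positions: S → * A3 gives * A3 | *.

S ::= + | * A3 | *; A2 ::= ) id | S | A4 ); A1 ::= + | + ) | A4 ) id; A3 ::= id * | * | id + | ) A2; A4 ::= ) ) | S | id A1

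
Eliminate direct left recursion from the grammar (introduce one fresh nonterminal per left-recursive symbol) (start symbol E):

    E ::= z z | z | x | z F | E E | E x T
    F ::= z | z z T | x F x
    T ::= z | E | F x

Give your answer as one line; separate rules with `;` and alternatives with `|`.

Directly left-recursive nonterminal: E.
For E: α = {E, x T}, β = {z z, z, x, z F}. Rewrite as E → β E' and E' → α E' | ε.

E ::= z z E' | z E' | x E' | z F E'; F ::= z | z z T | x F x; T ::= z | E | F x; E' ::= E E' | x T E' | ε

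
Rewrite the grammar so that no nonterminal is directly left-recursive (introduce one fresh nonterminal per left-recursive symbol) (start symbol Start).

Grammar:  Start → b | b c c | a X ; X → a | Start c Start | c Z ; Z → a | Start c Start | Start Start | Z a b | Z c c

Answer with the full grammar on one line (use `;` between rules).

Start → b | b c c | a X; X → a | Start c Start | c Z; Z → a Z1 | Start c Start Z1 | Start Start Z1; Z1 → a b Z1 | c c Z1 | ε

Left recursion appears on Z.
For Z: α = {a b, c c}, β = {a, Start c Start, Start Start}. Rewrite as Z → β Z1 and Z1 → α Z1 | ε.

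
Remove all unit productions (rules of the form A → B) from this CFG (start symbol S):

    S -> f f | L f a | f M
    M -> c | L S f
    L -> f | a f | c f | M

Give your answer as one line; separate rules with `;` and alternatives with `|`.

S -> f f | L f a | f M; M -> c | L S f; L -> f | a f | c f | c | L S f

Unit pairs: L ⇒* {M}.
For each unit pair (A, B), copy every non-unit production of B to A, then drop all unit productions.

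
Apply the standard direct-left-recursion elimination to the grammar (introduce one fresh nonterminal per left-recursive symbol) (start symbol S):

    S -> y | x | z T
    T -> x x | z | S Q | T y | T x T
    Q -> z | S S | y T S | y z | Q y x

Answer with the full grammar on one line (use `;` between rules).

Directly left-recursive nonterminals: T, Q.
For T: α = {y, x T}, β = {x x, z, S Q}. Rewrite as T → β T' and T' → α T' | ε.
For Q: α = {y x}, β = {z, S S, y T S, y z}. Rewrite as Q → β Q' and Q' → α Q' | ε.

S -> y | x | z T; T -> x x T' | z T' | S Q T'; Q -> z Q' | S S Q' | y T S Q' | y z Q'; T' -> y T' | x T T' | eps; Q' -> y x Q' | eps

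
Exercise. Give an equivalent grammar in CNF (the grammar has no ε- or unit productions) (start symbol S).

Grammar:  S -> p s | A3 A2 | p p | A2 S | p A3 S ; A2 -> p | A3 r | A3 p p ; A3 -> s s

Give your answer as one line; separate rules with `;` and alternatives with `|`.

Introduce a nonterminal for each terminal appearing in a rule of length ≥ 2: X1 → p, X2 → s, X3 → r.
Binarize each right-hand side of length ≥ 3 by chaining fresh nonterminals (Y1, Y2, …): affected rules were S → X1 A3 S; A2 → A3 X1 X1.

S -> X1 X2 | A3 A2 | X1 X1 | A2 S | X1 Y1; A2 -> p | A3 X3 | A3 Y2; A3 -> X2 X2; X1 -> p; X2 -> s; X3 -> r; Y1 -> A3 S; Y2 -> X1 X1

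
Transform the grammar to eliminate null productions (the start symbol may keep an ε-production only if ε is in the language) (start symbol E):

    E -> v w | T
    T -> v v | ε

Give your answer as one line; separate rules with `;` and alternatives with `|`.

E -> v w | T | ε; T -> v v

Nullable nonterminals: {E, T}.
ε ∈ L(G) since E is nullable, so keep E → ε.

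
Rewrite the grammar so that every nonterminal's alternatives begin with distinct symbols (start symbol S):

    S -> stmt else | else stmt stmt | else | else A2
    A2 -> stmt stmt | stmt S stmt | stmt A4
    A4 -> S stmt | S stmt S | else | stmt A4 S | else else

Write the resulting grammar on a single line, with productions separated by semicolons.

S -> stmt else | else S'; A2 -> stmt A2'; A4 -> stmt A4 S | S stmt A4' | else A4''; S' -> stmt stmt | ε | A2; A2' -> stmt | S stmt | A4; A4' -> ε | S; A4'' -> ε | else

S has alternatives sharing prefix 'else': factor to S → else S' with S' → stmt stmt | ε | A2.
A2 has alternatives sharing prefix 'stmt': factor to A2 → stmt A2' with A2' → stmt | S stmt | A4.
A4 has alternatives sharing prefix 'S stmt': factor to A4 → S stmt A4' with A4' → ε | S.
A4 has alternatives sharing prefix 'else': factor to A4 → else A4'' with A4'' → ε | else.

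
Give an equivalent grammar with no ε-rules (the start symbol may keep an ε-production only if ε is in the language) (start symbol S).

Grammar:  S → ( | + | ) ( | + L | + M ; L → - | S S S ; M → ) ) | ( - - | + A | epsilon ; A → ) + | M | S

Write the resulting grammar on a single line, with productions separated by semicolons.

S → ( | + | ) ( | + L | + M; L → - | S S S; M → ) ) | ( - - | + A | +; A → ) + | M | S

Nullable set = {A, M}.
ε ∉ L(G), so no ε-production is kept.
Add the nullable-subset variants: M → + A gives + A | +.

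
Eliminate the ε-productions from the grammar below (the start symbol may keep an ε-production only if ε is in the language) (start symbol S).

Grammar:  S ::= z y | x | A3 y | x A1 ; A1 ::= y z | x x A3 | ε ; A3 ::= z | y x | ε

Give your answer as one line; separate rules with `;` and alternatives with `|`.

Nullable set = {A1, A3}.
ε ∉ L(G), so no ε-production is kept.
For each production, add variants omitting each subset of nullable occurrences: S → A3 y gives A3 y | y. A1 → x x A3 gives x x A3 | x x.

S ::= z y | x | A3 y | y | x A1; A1 ::= y z | x x A3 | x x; A3 ::= z | y x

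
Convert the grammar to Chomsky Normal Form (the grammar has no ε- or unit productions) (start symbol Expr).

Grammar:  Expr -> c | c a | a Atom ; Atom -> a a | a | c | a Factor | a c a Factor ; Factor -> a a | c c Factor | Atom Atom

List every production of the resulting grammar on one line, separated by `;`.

Expr -> c | X1 X2 | X2 Atom; Atom -> X2 X2 | a | c | X2 Factor | X2 Y1; Factor -> X2 X2 | X1 Y3 | Atom Atom; X1 -> c; X2 -> a; Y1 -> X1 Y2; Y2 -> X2 Factor; Y3 -> X1 Factor

Introduce a nonterminal for each terminal appearing in a rule of length ≥ 2: X1 → c, X2 → a.
Binarize each right-hand side of length ≥ 3 by chaining fresh nonterminals (Y1, Y2, …): affected rules were Atom → X2 X1 X2 Factor; Factor → X1 X1 Factor.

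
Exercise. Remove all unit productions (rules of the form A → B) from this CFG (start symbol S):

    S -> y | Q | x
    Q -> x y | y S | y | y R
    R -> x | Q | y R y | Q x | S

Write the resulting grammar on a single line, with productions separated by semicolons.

S -> y | x | x y | y S | y R; Q -> x y | y S | y | y R; R -> x y | y S | y | y R | x | y R y | Q x

Unit pairs: R ⇒* {Q, S}; S ⇒* {Q}.
For each unit pair (A, B), copy every non-unit production of B to A, then drop all unit productions.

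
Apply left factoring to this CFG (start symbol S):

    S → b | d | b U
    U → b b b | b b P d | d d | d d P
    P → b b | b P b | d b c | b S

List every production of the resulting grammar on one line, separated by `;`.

S has alternatives sharing prefix 'b': factor to S → b S' with S' → ε | U.
U has alternatives sharing prefix 'b b': factor to U → b b U' with U' → b | P d.
U has alternatives sharing prefix 'd d': factor to U → d d U'' with U'' → ε | P.
P has alternatives sharing prefix 'b': factor to P → b P' with P' → b | P b | S.

S → d | b S'; U → b b U' | d d U''; P → d b c | b P'; S' → ε | U; U' → b | P d; U'' → ε | P; P' → b | P b | S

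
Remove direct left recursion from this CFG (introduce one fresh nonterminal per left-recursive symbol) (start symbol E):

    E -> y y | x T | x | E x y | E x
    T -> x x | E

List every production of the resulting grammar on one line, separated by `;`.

E is directly left-recursive.
For E: α = {x y, x}, β = {y y, x T, x}. Rewrite as E → β E' and E' → α E' | ε.

E -> y y E' | x T E' | x E'; T -> x x | E; E' -> x y E' | x E' | ε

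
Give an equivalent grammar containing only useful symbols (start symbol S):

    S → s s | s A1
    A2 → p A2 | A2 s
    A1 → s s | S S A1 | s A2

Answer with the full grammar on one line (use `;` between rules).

Generating nonterminals: {A1, S}.
Reachable from S after that: {A1, S}.
Removed useless symbols: {A2} and every production mentioning them.

S → s s | s A1; A1 → s s | S S A1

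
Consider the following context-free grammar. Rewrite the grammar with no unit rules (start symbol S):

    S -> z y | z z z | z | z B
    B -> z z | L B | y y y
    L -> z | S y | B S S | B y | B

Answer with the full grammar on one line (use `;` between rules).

Unit pairs: L ⇒* {B}.
For each unit pair (A, B), copy every non-unit production of B to A, then drop all unit productions.

S -> z y | z z z | z | z B; B -> z z | L B | y y y; L -> z | S y | B S S | B y | z z | L B | y y y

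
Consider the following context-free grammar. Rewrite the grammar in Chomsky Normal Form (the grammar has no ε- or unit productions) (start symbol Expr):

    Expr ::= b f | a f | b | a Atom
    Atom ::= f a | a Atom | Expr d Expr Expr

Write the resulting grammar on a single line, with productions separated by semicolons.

Introduce a nonterminal for each terminal appearing in a rule of length ≥ 2: X1 → b, X2 → f, X3 → a, X4 → d.
Binarize each right-hand side of length ≥ 3 by chaining fresh nonterminals (Y1, Y2, …): affected rules were Atom → Expr X4 Expr Expr.

Expr ::= X1 X2 | X3 X2 | b | X3 Atom; Atom ::= X2 X3 | X3 Atom | Expr Y1; X1 ::= b; X2 ::= f; X3 ::= a; X4 ::= d; Y1 ::= X4 Y2; Y2 ::= Expr Expr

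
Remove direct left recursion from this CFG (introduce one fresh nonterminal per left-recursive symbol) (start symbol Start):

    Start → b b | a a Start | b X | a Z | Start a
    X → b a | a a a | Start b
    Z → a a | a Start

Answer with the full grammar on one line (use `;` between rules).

Start → b b Start1 | a a Start Start1 | b X Start1 | a Z Start1; X → b a | a a a | Start b; Z → a a | a Start; Start1 → a Start1 | eps

Directly left-recursive nonterminal: Start.
For Start: α = {a}, β = {b b, a a Start, b X, a Z}. Rewrite as Start → β Start1 and Start1 → α Start1 | ε.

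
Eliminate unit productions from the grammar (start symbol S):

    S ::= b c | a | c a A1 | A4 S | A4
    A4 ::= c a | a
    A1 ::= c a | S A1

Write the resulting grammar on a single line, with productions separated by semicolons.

S ::= c a | a | b c | c a A1 | A4 S; A4 ::= c a | a; A1 ::= c a | S A1

Unit pairs: S ⇒* {A4}.
For each unit pair (A, B), copy every non-unit production of B to A, then drop all unit productions.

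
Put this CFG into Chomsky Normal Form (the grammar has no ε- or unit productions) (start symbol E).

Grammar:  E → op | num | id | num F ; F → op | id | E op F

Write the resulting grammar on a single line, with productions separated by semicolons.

E → op | num | id | X1 F; F → op | id | E Y1; X1 → num; X2 → op; Y1 → X2 F

Introduce a nonterminal for each terminal appearing in a rule of length ≥ 2: X1 → num, X2 → op.
Binarize each right-hand side of length ≥ 3 by chaining fresh nonterminals (Y1, Y2, …): affected rules were F → E X2 F.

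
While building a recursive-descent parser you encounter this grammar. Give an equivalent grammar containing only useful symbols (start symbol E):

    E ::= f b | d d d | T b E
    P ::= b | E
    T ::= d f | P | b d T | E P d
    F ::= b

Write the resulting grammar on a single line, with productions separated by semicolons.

Generating nonterminals: {E, F, P, T}.
Reachable from E after that: {E, P, T}.
Removed useless symbols: {F} and every production mentioning them.

E ::= f b | d d d | T b E; P ::= b | E; T ::= d f | P | b d T | E P d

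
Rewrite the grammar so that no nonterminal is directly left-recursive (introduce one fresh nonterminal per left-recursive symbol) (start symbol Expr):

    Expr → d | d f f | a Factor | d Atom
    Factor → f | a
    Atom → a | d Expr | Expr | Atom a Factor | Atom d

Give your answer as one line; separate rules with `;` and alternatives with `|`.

Expr → d | d f f | a Factor | d Atom; Factor → f | a; Atom → a Atom1 | d Expr Atom1 | Expr Atom1; Atom1 → a Factor Atom1 | d Atom1 | ε

Directly left-recursive nonterminal: Atom.
For Atom: α = {a Factor, d}, β = {a, d Expr, Expr}. Rewrite as Atom → β Atom1 and Atom1 → α Atom1 | ε.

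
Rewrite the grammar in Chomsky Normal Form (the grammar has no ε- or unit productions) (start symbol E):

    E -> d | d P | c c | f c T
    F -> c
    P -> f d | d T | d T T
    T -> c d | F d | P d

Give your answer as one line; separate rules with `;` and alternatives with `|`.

E -> d | X1 P | X2 X2 | X3 Y1; F -> c; P -> X3 X1 | X1 T | X1 Y2; T -> X2 X1 | F X1 | P X1; X1 -> d; X2 -> c; X3 -> f; Y1 -> X2 T; Y2 -> T T

Introduce a nonterminal for each terminal appearing in a rule of length ≥ 2: X1 → d, X2 → c, X3 → f.
Binarize each right-hand side of length ≥ 3 by chaining fresh nonterminals (Y1, Y2, …): affected rules were E → X3 X2 T; P → X1 T T.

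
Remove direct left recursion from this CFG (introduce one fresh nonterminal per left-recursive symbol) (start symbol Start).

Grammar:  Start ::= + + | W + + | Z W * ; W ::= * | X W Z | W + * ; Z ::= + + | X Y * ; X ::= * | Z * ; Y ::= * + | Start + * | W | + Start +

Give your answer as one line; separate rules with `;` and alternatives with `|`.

Left recursion appears on W.
For W: α = {+ *}, β = {*, X W Z}. Rewrite as W → β W1 and W1 → α W1 | ε.

Start ::= + + | W + + | Z W *; W ::= * W1 | X W Z W1; Z ::= + + | X Y *; X ::= * | Z *; Y ::= * + | Start + * | W | + Start +; W1 ::= + * W1 | eps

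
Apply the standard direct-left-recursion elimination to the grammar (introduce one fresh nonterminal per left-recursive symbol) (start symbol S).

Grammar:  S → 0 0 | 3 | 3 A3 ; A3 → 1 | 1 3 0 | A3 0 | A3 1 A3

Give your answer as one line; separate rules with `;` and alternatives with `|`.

S → 0 0 | 3 | 3 A3; A3 → 1 A3' | 1 3 0 A3'; A3' → 0 A3' | 1 A3 A3' | ε

Left recursion appears on A3.
For A3: α = {0, 1 A3}, β = {1, 1 3 0}. Rewrite as A3 → β A3' and A3' → α A3' | ε.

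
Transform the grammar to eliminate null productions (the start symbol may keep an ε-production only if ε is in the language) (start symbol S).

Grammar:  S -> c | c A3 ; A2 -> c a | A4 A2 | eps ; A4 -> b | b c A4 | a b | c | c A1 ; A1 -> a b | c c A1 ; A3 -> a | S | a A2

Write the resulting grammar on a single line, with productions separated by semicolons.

S -> c | c A3; A2 -> c a | A4 A2 | A4; A4 -> b | b c A4 | a b | c | c A1; A1 -> a b | c c A1; A3 -> a | S | a A2

Nullable nonterminals: {A2}.
ε ∉ L(G), so no ε-production is kept.
Expand every rule over subsets of its nullable positions: A2 → A4 A2 gives A4 A2 | A4.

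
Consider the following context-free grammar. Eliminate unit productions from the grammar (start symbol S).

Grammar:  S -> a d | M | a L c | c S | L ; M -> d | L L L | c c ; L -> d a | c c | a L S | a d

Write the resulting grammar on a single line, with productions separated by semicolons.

S -> d a | c c | a L S | a d | a L c | c S | d | L L L; M -> d | L L L | c c; L -> d a | c c | a L S | a d

Unit pairs: S ⇒* {L, M}.
Replace each nonterminal's rules with the union of the non-unit rules of every nonterminal it unit-derives.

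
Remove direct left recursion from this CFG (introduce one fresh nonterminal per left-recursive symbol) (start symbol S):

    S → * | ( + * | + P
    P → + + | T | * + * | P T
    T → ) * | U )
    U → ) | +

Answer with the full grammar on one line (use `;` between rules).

S → * | ( + * | + P; P → + + P' | T P' | * + * P'; T → ) * | U ); U → ) | +; P' → T P' | ε

Left recursion appears on P.
For P: α = {T}, β = {+ +, T, * + *}. Rewrite as P → β P' and P' → α P' | ε.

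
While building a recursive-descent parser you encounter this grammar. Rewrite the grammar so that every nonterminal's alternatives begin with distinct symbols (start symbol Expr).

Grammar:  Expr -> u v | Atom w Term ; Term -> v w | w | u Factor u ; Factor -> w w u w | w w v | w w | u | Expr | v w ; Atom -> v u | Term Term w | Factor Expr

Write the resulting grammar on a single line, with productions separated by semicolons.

Factor has alternatives sharing prefix 'w w': factor to Factor → w w Factor1 with Factor1 → u w | v | ε.

Expr -> u v | Atom w Term; Term -> v w | w | u Factor u; Factor -> u | Expr | v w | w w Factor1; Atom -> v u | Term Term w | Factor Expr; Factor1 -> u w | v | epsilon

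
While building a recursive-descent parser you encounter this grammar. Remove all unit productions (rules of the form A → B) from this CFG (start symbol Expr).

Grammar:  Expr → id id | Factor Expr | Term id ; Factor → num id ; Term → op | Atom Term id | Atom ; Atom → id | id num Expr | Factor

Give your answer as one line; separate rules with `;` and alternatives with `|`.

Expr → id id | Factor Expr | Term id; Factor → num id; Term → op | Atom Term id | id | id num Expr | num id; Atom → id | id num Expr | num id

Unit pairs: Atom ⇒* {Factor}; Term ⇒* {Atom, Factor}.
For every A with A ⇒* B via unit rules, add B's non-unit alternatives to A; then delete every rule of the form X → Y.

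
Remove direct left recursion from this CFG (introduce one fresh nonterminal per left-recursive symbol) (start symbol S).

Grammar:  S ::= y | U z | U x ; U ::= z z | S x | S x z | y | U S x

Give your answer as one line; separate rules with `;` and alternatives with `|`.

S ::= y | U z | U x; U ::= z z U' | S x U' | S x z U' | y U'; U' ::= S x U' | ε

U is directly left-recursive.
For U: α = {S x}, β = {z z, S x, S x z, y}. Rewrite as U → β U' and U' → α U' | ε.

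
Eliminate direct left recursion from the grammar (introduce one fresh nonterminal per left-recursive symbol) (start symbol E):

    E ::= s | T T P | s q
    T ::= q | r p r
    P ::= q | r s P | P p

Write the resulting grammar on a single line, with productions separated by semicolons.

E ::= s | T T P | s q; T ::= q | r p r; P ::= q P' | r s P P'; P' ::= p P' | ε

Directly left-recursive nonterminal: P.
For P: α = {p}, β = {q, r s P}. Rewrite as P → β P' and P' → α P' | ε.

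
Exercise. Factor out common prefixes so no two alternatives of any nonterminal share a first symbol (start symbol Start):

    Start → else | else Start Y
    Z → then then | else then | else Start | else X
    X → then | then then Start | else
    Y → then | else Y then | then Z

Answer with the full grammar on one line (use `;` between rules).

Start has alternatives sharing prefix 'else': factor to Start → else Start1 with Start1 → ε | Start Y.
Z has alternatives sharing prefix 'else': factor to Z → else Z1 with Z1 → then | Start | X.
X has alternatives sharing prefix 'then': factor to X → then X1 with X1 → ε | then Start.
Y has alternatives sharing prefix 'then': factor to Y → then Y1 with Y1 → ε | Z.

Start → else Start1; Z → then then | else Z1; X → else | then X1; Y → else Y then | then Y1; Start1 → ε | Start Y; Z1 → then | Start | X; X1 → ε | then Start; Y1 → ε | Z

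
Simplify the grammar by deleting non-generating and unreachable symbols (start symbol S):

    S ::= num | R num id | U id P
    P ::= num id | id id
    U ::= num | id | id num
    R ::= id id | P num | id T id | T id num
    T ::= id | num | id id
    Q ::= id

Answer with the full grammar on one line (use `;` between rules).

S ::= num | R num id | U id P; P ::= num id | id id; U ::= num | id | id num; R ::= id id | P num | id T id | T id num; T ::= id | num | id id

Generating nonterminals: {P, Q, R, S, T, U}.
Reachable from S after that: {P, R, S, T, U}.
Removed useless symbols: {Q} and every production mentioning them.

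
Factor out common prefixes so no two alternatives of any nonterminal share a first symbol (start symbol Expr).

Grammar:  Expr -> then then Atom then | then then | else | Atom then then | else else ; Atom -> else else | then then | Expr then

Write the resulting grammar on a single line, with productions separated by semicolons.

Expr -> Atom then then | then then Expr1 | else Expr2; Atom -> else else | then then | Expr then; Expr1 -> Atom then | eps; Expr2 -> eps | else

Expr has alternatives sharing prefix 'then then': factor to Expr → then then Expr1 with Expr1 → Atom then | ε.
Expr has alternatives sharing prefix 'else': factor to Expr → else Expr2 with Expr2 → ε | else.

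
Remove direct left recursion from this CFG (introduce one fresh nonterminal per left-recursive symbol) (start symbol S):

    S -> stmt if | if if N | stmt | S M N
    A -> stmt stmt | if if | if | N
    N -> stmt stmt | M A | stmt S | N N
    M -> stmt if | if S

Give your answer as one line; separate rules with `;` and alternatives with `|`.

S, N are directly left-recursive.
For S: α = {M N}, β = {stmt if, if if N, stmt}. Rewrite as S → β S' and S' → α S' | ε.
For N: α = {N}, β = {stmt stmt, M A, stmt S}. Rewrite as N → β N' and N' → α N' | ε.

S -> stmt if S' | if if N S' | stmt S'; A -> stmt stmt | if if | if | N; N -> stmt stmt N' | M A N' | stmt S N'; M -> stmt if | if S; S' -> M N S' | ε; N' -> N N' | ε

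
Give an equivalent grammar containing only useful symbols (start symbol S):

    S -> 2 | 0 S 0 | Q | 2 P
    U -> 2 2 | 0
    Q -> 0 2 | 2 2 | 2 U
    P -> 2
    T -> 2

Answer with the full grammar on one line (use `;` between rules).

S -> 2 | 0 S 0 | Q | 2 P; U -> 2 2 | 0; Q -> 0 2 | 2 2 | 2 U; P -> 2

Generating nonterminals: {P, Q, S, T, U}.
Reachable from S after that: {P, Q, S, U}.
Removed useless symbols: {T} and every production mentioning them.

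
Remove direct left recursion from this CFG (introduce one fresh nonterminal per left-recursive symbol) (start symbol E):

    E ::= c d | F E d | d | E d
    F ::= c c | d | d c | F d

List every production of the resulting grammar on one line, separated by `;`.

E ::= c d E' | F E d E' | d E'; F ::= c c F' | d F' | d c F'; E' ::= d E' | ε; F' ::= d F' | ε

E, F are directly left-recursive.
For E: α = {d}, β = {c d, F E d, d}. Rewrite as E → β E' and E' → α E' | ε.
For F: α = {d}, β = {c c, d, d c}. Rewrite as F → β F' and F' → α F' | ε.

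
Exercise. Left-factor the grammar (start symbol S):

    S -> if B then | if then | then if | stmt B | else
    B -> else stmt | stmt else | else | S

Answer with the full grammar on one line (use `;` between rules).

S -> then if | stmt B | else | if S'; B -> stmt else | S | else B'; S' -> B then | then; B' -> stmt | eps

S has alternatives sharing prefix 'if': factor to S → if S' with S' → B then | then.
B has alternatives sharing prefix 'else': factor to B → else B' with B' → stmt | ε.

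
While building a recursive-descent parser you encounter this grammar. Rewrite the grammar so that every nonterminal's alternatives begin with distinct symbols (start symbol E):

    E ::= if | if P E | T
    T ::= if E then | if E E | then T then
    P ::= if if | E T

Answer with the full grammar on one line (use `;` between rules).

E ::= T | if E'; T ::= then T then | if E T'; P ::= if if | E T; E' ::= ε | P E; T' ::= then | E

E has alternatives sharing prefix 'if': factor to E → if E' with E' → ε | P E.
T has alternatives sharing prefix 'if E': factor to T → if E T' with T' → then | E.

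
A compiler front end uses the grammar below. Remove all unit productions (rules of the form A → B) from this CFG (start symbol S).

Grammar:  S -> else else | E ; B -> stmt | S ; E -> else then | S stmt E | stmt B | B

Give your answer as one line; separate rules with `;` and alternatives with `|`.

S -> stmt | else then | S stmt E | stmt B | else else; B -> stmt | else then | S stmt E | stmt B | else else; E -> stmt | else then | S stmt E | stmt B | else else

Unit pairs: B ⇒* {E, S}; E ⇒* {B, S}; S ⇒* {B, E}.
For each unit pair (A, B), copy every non-unit production of B to A, then drop all unit productions.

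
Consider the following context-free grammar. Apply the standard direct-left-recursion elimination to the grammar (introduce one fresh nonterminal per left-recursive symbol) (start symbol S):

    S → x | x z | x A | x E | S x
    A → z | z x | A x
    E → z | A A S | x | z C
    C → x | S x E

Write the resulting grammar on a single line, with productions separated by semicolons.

Left recursion appears on S, A.
For S: α = {x}, β = {x, x z, x A, x E}. Rewrite as S → β S' and S' → α S' | ε.
For A: α = {x}, β = {z, z x}. Rewrite as A → β A' and A' → α A' | ε.

S → x S' | x z S' | x A S' | x E S'; A → z A' | z x A'; E → z | A A S | x | z C; C → x | S x E; S' → x S' | eps; A' → x A' | eps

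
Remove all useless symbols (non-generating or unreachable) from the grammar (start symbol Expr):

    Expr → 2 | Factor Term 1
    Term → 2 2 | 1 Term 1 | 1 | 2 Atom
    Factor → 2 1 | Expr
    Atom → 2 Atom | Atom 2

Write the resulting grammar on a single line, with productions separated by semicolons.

Generating nonterminals: {Expr, Factor, Term}.
Reachable from Expr after that: {Expr, Factor, Term}.
Removed useless symbols: {Atom} and every production mentioning them.

Expr → 2 | Factor Term 1; Term → 2 2 | 1 Term 1 | 1; Factor → 2 1 | Expr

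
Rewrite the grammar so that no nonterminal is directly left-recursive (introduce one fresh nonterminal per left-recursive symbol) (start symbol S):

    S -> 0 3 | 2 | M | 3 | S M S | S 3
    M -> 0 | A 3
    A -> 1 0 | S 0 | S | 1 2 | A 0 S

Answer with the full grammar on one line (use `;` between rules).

S, A are directly left-recursive.
For S: α = {M S, 3}, β = {0 3, 2, M, 3}. Rewrite as S → β S' and S' → α S' | ε.
For A: α = {0 S}, β = {1 0, S 0, S, 1 2}. Rewrite as A → β A' and A' → α A' | ε.

S -> 0 3 S' | 2 S' | M S' | 3 S'; M -> 0 | A 3; A -> 1 0 A' | S 0 A' | S A' | 1 2 A'; S' -> M S S' | 3 S' | ε; A' -> 0 S A' | ε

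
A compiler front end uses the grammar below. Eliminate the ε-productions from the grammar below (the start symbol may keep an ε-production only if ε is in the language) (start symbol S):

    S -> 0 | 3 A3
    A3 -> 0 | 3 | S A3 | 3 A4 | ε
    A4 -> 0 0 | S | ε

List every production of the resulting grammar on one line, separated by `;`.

S -> 0 | 3 A3 | 3; A3 -> 0 | 3 | S A3 | S | 3 A4; A4 -> 0 0 | S

Nullable nonterminals: {A3, A4}.
ε ∉ L(G), so no ε-production is kept.
Add the nullable-subset variants: S → 3 A3 gives 3 A3 | 3. A3 → S A3 gives S A3 | S.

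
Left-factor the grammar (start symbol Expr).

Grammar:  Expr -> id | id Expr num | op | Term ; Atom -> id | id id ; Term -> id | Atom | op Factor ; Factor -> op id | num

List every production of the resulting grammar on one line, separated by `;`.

Expr has alternatives sharing prefix 'id': factor to Expr → id Expr1 with Expr1 → ε | Expr num.
Atom has alternatives sharing prefix 'id': factor to Atom → id Atom1 with Atom1 → ε | id.

Expr -> op | Term | id Expr1; Atom -> id Atom1; Term -> id | Atom | op Factor; Factor -> op id | num; Expr1 -> eps | Expr num; Atom1 -> eps | id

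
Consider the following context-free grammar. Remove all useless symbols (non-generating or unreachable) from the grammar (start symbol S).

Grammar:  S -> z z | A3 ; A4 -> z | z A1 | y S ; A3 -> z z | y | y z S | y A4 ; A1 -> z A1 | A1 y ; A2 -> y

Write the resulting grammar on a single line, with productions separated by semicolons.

S -> z z | A3; A4 -> z | y S; A3 -> z z | y | y z S | y A4

Generating nonterminals: {A2, A3, A4, S}.
Reachable from S after that: {A3, A4, S}.
Removed useless symbols: {A1, A2} and every production mentioning them.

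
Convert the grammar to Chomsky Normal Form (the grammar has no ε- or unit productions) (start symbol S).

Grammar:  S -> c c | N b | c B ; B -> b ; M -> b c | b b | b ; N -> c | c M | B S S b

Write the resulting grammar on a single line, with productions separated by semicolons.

Introduce a nonterminal for each terminal appearing in a rule of length ≥ 2: X1 → c, X2 → b.
Binarize each right-hand side of length ≥ 3 by chaining fresh nonterminals (Y1, Y2, …): affected rules were N → B S S X2.

S -> X1 X1 | N X2 | X1 B; B -> b; M -> X2 X1 | X2 X2 | b; N -> c | X1 M | B Y1; X1 -> c; X2 -> b; Y1 -> S Y2; Y2 -> S X2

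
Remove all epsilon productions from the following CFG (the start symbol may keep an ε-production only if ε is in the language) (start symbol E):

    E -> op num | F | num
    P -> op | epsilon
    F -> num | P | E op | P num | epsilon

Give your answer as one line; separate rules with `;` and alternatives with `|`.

E -> op num | F | num | ε; P -> op; F -> num | P | E op | op | P num

Nullable set = {E, F, P}.
ε ∈ L(G) since E is nullable, so keep E → ε.
For each production, add variants omitting each subset of nullable occurrences: F → E op gives E op | op.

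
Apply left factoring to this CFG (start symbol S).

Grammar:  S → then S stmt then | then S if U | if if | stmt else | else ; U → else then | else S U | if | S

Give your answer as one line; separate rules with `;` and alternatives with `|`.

S has alternatives sharing prefix 'then S': factor to S → then S S' with S' → stmt then | if U.
U has alternatives sharing prefix 'else': factor to U → else U' with U' → then | S U.

S → if if | stmt else | else | then S S'; U → if | S | else U'; S' → stmt then | if U; U' → then | S U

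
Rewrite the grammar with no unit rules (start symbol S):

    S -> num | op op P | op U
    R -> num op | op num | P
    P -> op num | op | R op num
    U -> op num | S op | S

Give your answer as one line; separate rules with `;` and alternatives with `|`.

S -> num | op op P | op U; R -> op num | op | R op num | num op; P -> op num | op | R op num; U -> op num | S op | num | op op P | op U

Unit pairs: R ⇒* {P}; U ⇒* {S}.
For every A with A ⇒* B via unit rules, add B's non-unit alternatives to A; then delete every rule of the form X → Y.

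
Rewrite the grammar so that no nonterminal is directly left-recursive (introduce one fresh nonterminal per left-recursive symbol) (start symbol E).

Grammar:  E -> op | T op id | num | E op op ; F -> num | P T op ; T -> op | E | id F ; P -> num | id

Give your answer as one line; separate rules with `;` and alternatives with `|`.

Directly left-recursive nonterminal: E.
For E: α = {op op}, β = {op, T op id, num}. Rewrite as E → β E' and E' → α E' | ε.

E -> op E' | T op id E' | num E'; F -> num | P T op; T -> op | E | id F; P -> num | id; E' -> op op E' | epsilon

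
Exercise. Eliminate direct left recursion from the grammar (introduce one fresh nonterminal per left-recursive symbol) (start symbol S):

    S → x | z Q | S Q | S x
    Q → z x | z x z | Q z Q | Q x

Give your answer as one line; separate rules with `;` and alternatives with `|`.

Left recursion appears on S, Q.
For S: α = {Q, x}, β = {x, z Q}. Rewrite as S → β S' and S' → α S' | ε.
For Q: α = {z Q, x}, β = {z x, z x z}. Rewrite as Q → β Q' and Q' → α Q' | ε.

S → x S' | z Q S'; Q → z x Q' | z x z Q'; S' → Q S' | x S' | ε; Q' → z Q Q' | x Q' | ε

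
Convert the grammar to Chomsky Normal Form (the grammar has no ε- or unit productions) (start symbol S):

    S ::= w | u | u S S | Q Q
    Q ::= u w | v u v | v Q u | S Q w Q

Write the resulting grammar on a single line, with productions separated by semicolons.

Introduce a nonterminal for each terminal appearing in a rule of length ≥ 2: X1 → u, X2 → w, X3 → v.
Binarize each right-hand side of length ≥ 3 by chaining fresh nonterminals (Y1, Y2, …): affected rules were S → X1 S S; Q → X3 X1 X3; Q → X3 Q X1; Q → S Q X2 Q.

S ::= w | u | X1 Y1 | Q Q; Q ::= X1 X2 | X3 Y2 | X3 Y3 | S Y4; X1 ::= u; X2 ::= w; X3 ::= v; Y1 ::= S S; Y2 ::= X1 X3; Y3 ::= Q X1; Y4 ::= Q Y5; Y5 ::= X2 Q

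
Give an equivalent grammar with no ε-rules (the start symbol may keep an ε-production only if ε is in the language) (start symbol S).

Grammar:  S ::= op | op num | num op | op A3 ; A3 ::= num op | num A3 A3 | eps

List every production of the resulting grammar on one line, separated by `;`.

The nullable symbols are {A3}.
ε ∉ L(G), so no ε-production is kept.
Expand every rule over subsets of its nullable positions: A3 → num A3 A3 gives num A3 A3 | num A3 | num.

S ::= op | op num | num op | op A3; A3 ::= num op | num A3 A3 | num A3 | num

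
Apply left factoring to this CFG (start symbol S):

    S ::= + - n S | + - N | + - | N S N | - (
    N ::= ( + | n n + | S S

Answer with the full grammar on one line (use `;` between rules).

S ::= N S N | - ( | + - S'; N ::= ( + | n n + | S S; S' ::= n S | N | ε

S has alternatives sharing prefix '+ -': factor to S → + - S' with S' → n S | N | ε.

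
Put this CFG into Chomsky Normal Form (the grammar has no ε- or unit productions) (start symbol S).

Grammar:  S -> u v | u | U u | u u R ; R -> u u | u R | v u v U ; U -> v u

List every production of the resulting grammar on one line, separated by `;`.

Introduce a nonterminal for each terminal appearing in a rule of length ≥ 2: X1 → u, X2 → v.
Binarize each right-hand side of length ≥ 3 by chaining fresh nonterminals (Y1, Y2, …): affected rules were S → X1 X1 R; R → X2 X1 X2 U.

S -> X1 X2 | u | U X1 | X1 Y1; R -> X1 X1 | X1 R | X2 Y2; U -> X2 X1; X1 -> u; X2 -> v; Y1 -> X1 R; Y2 -> X1 Y3; Y3 -> X2 U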